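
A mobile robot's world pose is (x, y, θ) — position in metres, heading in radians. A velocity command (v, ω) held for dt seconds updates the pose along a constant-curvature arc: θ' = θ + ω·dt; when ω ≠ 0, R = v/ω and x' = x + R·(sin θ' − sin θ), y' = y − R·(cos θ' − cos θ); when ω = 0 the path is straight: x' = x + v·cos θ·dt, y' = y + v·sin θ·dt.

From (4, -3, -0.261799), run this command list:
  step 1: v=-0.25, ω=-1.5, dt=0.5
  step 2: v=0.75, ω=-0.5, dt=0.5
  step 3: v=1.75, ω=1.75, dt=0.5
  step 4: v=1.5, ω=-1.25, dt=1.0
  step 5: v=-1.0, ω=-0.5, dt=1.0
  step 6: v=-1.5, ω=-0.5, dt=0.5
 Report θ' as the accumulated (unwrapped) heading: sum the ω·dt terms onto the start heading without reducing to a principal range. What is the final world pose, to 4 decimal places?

(6.1635, -3.5622, -2.3868)

step 1: θ'=-1.0118 (R=0.1667) → pose (3.9018, -2.9274, -1.0118)
step 2: θ'=-1.2618 (R=-1.5000) → pose (4.0591, -3.2668, -1.2618)
step 3: θ'=-0.3868 (R=1.0000) → pose (4.6345, -3.8888, -0.3868)
step 4: θ'=-1.6368 (R=-1.2000) → pose (5.3792, -5.0793, -1.6368)
step 5: θ'=-2.1368 (R=2.0000) → pose (5.6868, -4.1386, -2.1368)
step 6: θ'=-2.3868 (R=3.0000) → pose (6.1635, -3.5622, -2.3868)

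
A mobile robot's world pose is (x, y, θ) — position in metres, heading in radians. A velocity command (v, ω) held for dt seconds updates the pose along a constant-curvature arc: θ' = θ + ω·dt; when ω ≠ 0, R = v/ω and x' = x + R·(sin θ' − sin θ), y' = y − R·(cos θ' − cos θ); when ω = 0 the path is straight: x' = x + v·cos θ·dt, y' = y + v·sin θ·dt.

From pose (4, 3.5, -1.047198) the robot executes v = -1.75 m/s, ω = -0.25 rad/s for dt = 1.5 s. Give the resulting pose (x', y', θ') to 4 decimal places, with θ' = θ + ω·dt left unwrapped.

θ' = -1.0472 + -0.25·1.5 = -1.4222
R = v/ω = -1.75/-0.25 = 7.0000
x' = 4 + 7.0000·(sin -1.4222 − sin -1.0472) = 3.1393
y' = 3.5 − 7.0000·(cos -1.4222 − cos -1.0472) = 5.9636

(3.1393, 5.9636, -1.4222)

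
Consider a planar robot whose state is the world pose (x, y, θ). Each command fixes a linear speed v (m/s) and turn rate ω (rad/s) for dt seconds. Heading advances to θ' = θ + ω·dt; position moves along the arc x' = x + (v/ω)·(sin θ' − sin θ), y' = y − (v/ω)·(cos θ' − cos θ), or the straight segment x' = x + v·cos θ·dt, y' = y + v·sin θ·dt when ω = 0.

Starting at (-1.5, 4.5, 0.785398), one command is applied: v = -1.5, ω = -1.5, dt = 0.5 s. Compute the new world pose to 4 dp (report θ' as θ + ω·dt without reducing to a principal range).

θ' = 0.7854 + -1.5·0.5 = 0.0354
R = v/ω = -1.5/-1.5 = 1.0000
x' = -1.5 + 1.0000·(sin 0.0354 − sin 0.7854) = -2.1717
y' = 4.5 − 1.0000·(cos 0.0354 − cos 0.7854) = 4.2077

(-2.1717, 4.2077, 0.0354)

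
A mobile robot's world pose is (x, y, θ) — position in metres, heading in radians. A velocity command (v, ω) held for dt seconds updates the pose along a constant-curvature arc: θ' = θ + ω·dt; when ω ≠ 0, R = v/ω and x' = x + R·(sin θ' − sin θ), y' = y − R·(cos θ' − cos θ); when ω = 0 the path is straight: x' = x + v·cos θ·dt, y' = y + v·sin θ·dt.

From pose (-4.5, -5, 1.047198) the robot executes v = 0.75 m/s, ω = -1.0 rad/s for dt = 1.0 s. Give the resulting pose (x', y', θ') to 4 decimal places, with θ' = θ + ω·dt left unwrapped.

(-3.8859, -4.6258, 0.0472)

θ' = 1.0472 + -1.0·1.0 = 0.0472
R = v/ω = 0.75/-1.0 = -0.7500
x' = -4.5 + -0.7500·(sin 0.0472 − sin 1.0472) = -3.8859
y' = -5 − -0.7500·(cos 0.0472 − cos 1.0472) = -4.6258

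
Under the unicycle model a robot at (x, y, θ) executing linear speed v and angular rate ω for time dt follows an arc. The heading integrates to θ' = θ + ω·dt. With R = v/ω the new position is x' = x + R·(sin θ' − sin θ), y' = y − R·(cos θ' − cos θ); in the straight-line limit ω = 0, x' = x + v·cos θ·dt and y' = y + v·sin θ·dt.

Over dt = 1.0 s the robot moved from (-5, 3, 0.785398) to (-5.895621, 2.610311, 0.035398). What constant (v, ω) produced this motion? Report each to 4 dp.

Δθ = 0.035398 − 0.785398 = -0.750000
ω = Δθ/dt = -0.750000/1.0 = -0.7500
R = Δx/(sin θ' − sin θ) = 1.3333
v = R·ω = 1.3333·-0.7500 = -1.0000

v = -1.0000, ω = -0.7500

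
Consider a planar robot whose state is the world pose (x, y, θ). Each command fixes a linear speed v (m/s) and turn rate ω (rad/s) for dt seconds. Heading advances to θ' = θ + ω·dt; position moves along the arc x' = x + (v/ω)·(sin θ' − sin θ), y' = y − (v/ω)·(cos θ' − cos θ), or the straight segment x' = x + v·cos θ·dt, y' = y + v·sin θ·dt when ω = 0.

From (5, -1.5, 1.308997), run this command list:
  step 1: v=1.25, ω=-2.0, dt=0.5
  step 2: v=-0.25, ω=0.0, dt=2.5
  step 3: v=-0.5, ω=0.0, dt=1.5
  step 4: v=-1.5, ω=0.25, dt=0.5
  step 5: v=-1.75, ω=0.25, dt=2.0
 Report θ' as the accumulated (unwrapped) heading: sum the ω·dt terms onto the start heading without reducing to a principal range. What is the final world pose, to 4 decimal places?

step 1: θ'=0.3090 (R=-0.6250) → pose (5.4136, -1.0664, 0.3090)
step 2: θ'=0.3090 (straight) → pose (4.8182, -1.2564, 0.3090)
step 3: θ'=0.3090 (straight) → pose (4.1038, -1.4845, 0.3090)
step 4: θ'=0.4340 (R=-6.0000) → pose (3.4054, -1.7566, 0.4340)
step 5: θ'=0.9340 (R=-7.0000) → pose (0.7209, -3.9453, 0.9340)

(0.7209, -3.9453, 0.9340)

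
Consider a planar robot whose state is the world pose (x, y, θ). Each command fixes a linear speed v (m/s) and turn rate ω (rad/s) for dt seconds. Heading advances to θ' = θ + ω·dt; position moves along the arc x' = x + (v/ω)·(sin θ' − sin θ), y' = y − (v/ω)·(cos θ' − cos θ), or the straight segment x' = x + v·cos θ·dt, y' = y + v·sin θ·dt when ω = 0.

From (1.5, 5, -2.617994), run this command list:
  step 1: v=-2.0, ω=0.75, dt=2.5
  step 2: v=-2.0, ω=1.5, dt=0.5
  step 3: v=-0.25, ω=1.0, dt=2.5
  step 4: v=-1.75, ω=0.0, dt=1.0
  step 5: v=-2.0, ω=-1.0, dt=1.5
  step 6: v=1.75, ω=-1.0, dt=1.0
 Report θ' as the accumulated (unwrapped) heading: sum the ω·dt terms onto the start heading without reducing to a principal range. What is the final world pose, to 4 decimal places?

(4.2938, 6.2712, 0.0070)

step 1: θ'=-0.7430 (R=-2.6667) → pose (1.9707, 9.2733, -0.7430)
step 2: θ'=0.0070 (R=-1.3333) → pose (1.0593, 9.6246, 0.0070)
step 3: θ'=2.5070 (R=-0.2500) → pose (0.9129, 9.1733, 2.5070)
step 4: θ'=2.5070 (straight) → pose (2.3222, 8.1358, 2.5070)
step 5: θ'=1.0070 (R=2.0000) → pose (2.8269, 5.4564, 1.0070)
step 6: θ'=0.0070 (R=-1.7500) → pose (4.2938, 6.2712, 0.0070)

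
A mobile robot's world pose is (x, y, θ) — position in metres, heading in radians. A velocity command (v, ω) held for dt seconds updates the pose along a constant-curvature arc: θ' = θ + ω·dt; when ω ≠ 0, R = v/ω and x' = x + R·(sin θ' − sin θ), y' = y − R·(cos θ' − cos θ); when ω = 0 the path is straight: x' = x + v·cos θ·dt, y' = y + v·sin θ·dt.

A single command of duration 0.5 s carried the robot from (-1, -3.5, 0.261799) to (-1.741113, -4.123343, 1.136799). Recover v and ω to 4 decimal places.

v = -2.0000, ω = 1.7500

Δθ = 1.136799 − 0.261799 = 0.875000
ω = Δθ/dt = 0.875000/0.5 = 1.7500
R = Δx/(sin θ' − sin θ) = -1.1429
v = R·ω = -1.1429·1.7500 = -2.0000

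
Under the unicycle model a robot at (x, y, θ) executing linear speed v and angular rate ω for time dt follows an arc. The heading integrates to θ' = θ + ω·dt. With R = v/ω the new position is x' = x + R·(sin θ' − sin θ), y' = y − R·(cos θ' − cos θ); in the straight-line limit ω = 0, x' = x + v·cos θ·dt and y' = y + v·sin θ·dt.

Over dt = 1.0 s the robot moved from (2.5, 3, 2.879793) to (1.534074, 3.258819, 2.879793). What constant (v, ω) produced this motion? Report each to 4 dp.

v = 1.0000, ω = 0.0000

Δθ = 2.879793 − 2.879793 = 0.000000
ω = Δθ/dt = 0.000000/1.0 = 0.0000
ω = 0 → v = (Δx·cos θ + Δy·sin θ)/dt = 1.0000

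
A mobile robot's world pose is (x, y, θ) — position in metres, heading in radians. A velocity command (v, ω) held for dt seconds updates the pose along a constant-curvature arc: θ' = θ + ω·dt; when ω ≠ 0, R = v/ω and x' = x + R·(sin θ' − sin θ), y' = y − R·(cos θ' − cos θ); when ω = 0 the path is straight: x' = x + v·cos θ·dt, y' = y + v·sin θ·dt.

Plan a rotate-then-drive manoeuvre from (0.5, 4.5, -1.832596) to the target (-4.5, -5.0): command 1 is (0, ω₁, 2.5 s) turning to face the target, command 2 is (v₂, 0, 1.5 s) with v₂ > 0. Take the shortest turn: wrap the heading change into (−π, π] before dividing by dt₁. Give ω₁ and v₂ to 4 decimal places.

heading to target = atan2(-5−4.5, -4.5−0.5) = -2.0553
Δθ = wrap(-2.0553 − -1.8326) = -0.2227; ω₁ = Δθ/dt₁ = -0.0891
distance = √((-4.5−0.5)² + (-5−4.5)²) = 10.7355; v₂ = distance/dt₂ = 7.1570

ω₁ = -0.0891, v₂ = 7.1570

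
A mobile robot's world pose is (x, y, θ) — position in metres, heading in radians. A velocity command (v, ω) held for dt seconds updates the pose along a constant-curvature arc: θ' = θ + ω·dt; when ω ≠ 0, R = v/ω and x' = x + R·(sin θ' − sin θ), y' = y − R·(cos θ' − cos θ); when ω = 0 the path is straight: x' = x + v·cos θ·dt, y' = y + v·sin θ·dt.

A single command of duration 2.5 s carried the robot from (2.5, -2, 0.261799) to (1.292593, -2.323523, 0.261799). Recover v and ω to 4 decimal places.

Δθ = 0.261799 − 0.261799 = 0.000000
ω = Δθ/dt = 0.000000/2.5 = 0.0000
ω = 0 → v = (Δx·cos θ + Δy·sin θ)/dt = -0.5000

v = -0.5000, ω = 0.0000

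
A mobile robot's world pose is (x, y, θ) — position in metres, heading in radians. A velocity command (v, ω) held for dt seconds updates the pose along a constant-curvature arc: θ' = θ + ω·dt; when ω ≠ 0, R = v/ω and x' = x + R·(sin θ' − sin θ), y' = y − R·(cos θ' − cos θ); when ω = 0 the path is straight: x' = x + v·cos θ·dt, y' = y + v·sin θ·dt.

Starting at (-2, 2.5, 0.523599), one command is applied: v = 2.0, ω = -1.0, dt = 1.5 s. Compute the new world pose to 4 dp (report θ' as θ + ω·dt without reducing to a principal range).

θ' = 0.5236 + -1.0·1.5 = -0.9764
R = v/ω = 2.0/-1.0 = -2.0000
x' = -2 + -2.0000·(sin -0.9764 − sin 0.5236) = 0.6570
y' = 2.5 − -2.0000·(cos -0.9764 − cos 0.5236) = 1.8880

(0.6570, 1.8880, -0.9764)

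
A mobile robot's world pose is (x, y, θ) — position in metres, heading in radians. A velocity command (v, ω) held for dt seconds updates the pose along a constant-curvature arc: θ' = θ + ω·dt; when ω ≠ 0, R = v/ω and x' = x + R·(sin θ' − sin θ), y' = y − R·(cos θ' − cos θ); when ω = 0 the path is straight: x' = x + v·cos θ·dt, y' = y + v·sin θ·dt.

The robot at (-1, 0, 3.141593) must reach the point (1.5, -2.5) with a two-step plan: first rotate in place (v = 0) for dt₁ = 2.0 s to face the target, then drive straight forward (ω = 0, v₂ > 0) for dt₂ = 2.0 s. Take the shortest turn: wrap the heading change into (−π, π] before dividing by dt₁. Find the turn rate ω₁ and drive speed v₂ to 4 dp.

heading to target = atan2(-2.5−0, 1.5−-1) = -0.7854
Δθ = wrap(-0.7854 − 3.1416) = 2.3562; ω₁ = Δθ/dt₁ = 1.1781
distance = √((1.5−-1)² + (-2.5−0)²) = 3.5355; v₂ = distance/dt₂ = 1.7678

ω₁ = 1.1781, v₂ = 1.7678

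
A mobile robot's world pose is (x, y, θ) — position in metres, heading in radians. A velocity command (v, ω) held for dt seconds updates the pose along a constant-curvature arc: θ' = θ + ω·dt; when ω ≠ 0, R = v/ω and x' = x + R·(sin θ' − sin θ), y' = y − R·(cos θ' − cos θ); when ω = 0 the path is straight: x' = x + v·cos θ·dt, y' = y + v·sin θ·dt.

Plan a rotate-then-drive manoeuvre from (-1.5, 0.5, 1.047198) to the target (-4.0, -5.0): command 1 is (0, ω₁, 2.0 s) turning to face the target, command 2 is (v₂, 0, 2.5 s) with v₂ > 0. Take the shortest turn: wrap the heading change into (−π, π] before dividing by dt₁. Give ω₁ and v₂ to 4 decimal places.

ω₁ = -1.5223, v₂ = 2.4166

heading to target = atan2(-5−0.5, -4−-1.5) = -1.9974
Δθ = wrap(-1.9974 − 1.0472) = -3.0446; ω₁ = Δθ/dt₁ = -1.5223
distance = √((-4−-1.5)² + (-5−0.5)²) = 6.0415; v₂ = distance/dt₂ = 2.4166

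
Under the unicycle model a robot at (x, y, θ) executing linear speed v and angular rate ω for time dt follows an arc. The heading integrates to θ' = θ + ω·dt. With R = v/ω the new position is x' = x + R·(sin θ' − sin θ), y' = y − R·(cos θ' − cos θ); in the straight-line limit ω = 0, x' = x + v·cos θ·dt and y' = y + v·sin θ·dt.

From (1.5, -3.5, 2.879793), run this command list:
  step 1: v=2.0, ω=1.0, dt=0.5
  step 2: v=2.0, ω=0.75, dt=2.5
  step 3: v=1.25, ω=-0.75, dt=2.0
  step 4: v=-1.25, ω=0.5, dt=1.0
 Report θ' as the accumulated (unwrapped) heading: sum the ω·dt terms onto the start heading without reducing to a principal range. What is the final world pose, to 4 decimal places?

step 1: θ'=3.3798 (R=2.0000) → pose (0.5105, -3.4883, 3.3798)
step 2: θ'=5.2548 (R=2.6667) → pose (-1.1443, -7.4562, 5.2548)
step 3: θ'=3.7548 (R=-1.6667) → pose (-1.6126, -9.6796, 3.7548)
step 4: θ'=4.2548 (R=-2.5000) → pose (-0.8085, -8.7395, 4.2548)

(-0.8085, -8.7395, 4.2548)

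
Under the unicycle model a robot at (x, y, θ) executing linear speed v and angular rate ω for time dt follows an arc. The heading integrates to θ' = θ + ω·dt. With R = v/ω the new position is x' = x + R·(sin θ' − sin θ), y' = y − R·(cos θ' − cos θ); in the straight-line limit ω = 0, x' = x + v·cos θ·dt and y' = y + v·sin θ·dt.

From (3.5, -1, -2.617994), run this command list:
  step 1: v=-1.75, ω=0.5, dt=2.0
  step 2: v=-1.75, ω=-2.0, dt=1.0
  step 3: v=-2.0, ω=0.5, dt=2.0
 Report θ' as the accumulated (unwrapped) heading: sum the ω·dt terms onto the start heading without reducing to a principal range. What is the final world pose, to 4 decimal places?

(10.3557, 2.6927, -2.6180)

step 1: θ'=-1.6180 (R=-3.5000) → pose (5.2461, 1.8660, -1.6180)
step 2: θ'=-3.6180 (R=0.8750) → pose (6.5214, 2.6022, -3.6180)
step 3: θ'=-2.6180 (R=-4.0000) → pose (10.3557, 2.6927, -2.6180)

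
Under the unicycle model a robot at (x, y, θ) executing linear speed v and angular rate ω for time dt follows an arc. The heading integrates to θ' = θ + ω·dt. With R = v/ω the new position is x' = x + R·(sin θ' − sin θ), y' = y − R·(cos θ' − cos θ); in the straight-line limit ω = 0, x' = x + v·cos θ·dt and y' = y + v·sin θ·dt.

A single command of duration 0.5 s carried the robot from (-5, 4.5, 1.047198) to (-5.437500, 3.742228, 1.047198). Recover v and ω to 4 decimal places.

Δθ = 1.047198 − 1.047198 = 0.000000
ω = Δθ/dt = 0.000000/0.5 = 0.0000
ω = 0 → v = (Δx·cos θ + Δy·sin θ)/dt = -1.7500

v = -1.7500, ω = 0.0000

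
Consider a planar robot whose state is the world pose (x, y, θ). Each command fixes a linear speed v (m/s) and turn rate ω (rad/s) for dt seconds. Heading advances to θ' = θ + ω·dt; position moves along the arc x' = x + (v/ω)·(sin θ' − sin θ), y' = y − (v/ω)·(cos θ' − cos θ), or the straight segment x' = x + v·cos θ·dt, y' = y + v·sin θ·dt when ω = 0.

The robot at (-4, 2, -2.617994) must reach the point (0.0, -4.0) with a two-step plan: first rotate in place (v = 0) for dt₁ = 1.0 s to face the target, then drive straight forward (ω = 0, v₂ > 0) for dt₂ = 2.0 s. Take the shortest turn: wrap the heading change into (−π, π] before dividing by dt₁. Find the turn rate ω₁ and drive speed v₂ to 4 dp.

ω₁ = 1.6352, v₂ = 3.6056

heading to target = atan2(-4−2, 0−-4) = -0.9828
Δθ = wrap(-0.9828 − -2.6180) = 1.6352; ω₁ = Δθ/dt₁ = 1.6352
distance = √((0−-4)² + (-4−2)²) = 7.2111; v₂ = distance/dt₂ = 3.6056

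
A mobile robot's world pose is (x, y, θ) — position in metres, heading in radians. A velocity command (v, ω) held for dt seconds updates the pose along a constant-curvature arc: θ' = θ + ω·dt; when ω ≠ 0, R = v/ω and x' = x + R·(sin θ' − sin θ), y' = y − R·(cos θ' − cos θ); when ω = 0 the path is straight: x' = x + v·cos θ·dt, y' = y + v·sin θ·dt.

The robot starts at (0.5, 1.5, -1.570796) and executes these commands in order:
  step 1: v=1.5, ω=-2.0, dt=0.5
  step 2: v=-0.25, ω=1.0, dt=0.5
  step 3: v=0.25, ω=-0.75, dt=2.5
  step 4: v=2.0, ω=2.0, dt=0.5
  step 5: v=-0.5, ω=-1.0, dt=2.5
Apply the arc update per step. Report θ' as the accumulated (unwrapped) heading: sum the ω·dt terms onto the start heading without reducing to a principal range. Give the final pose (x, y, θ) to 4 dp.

step 1: θ'=-2.5708 (R=-0.7500) → pose (0.1552, 0.8689, -2.5708)
step 2: θ'=-2.0708 (R=-0.2500) → pose (0.2395, 0.9594, -2.0708)
step 3: θ'=-3.9458 (R=-0.3333) → pose (-0.2931, 0.8880, -3.9458)
step 4: θ'=-2.9458 (R=1.0000) → pose (-1.2079, 1.1752, -2.9458)
step 5: θ'=-5.4458 (R=0.5000) → pose (-0.7392, 0.3500, -5.4458)

(-0.7392, 0.3500, -5.4458)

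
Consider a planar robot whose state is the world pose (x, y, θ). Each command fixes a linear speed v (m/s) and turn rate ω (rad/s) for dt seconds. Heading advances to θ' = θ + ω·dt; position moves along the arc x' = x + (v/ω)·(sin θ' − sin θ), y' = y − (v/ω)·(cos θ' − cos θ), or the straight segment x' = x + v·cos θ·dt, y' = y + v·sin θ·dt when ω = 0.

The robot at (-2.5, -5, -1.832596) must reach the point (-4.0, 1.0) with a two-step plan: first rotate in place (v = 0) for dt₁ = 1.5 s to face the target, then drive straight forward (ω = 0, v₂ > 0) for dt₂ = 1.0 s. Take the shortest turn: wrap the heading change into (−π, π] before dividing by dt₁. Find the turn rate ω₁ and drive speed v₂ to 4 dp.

ω₁ = -1.7565, v₂ = 6.1847

heading to target = atan2(1−-5, -4−-2.5) = 1.8158
Δθ = wrap(1.8158 − -1.8326) = -2.6348; ω₁ = Δθ/dt₁ = -1.7565
distance = √((-4−-2.5)² + (1−-5)²) = 6.1847; v₂ = distance/dt₂ = 6.1847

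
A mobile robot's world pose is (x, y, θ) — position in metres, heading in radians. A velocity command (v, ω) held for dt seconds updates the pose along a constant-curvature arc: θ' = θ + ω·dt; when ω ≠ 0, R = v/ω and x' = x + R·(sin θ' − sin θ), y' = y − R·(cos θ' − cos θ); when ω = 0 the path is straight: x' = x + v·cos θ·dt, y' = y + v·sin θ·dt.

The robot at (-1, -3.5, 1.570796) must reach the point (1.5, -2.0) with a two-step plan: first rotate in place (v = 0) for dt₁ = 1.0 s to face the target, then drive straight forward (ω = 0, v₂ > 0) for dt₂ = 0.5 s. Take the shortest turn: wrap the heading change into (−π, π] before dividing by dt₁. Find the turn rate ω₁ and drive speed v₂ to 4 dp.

ω₁ = -1.0304, v₂ = 5.8310

heading to target = atan2(-2−-3.5, 1.5−-1) = 0.5404
Δθ = wrap(0.5404 − 1.5708) = -1.0304; ω₁ = Δθ/dt₁ = -1.0304
distance = √((1.5−-1)² + (-2−-3.5)²) = 2.9155; v₂ = distance/dt₂ = 5.8310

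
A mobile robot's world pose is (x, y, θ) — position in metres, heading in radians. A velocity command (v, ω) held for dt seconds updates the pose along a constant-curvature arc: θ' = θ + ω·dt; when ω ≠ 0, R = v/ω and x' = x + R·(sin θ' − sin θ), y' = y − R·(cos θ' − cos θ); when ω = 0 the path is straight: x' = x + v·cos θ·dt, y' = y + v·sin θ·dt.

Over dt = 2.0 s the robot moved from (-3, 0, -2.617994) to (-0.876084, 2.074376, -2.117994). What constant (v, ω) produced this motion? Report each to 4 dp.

Δθ = -2.117994 − -2.617994 = 0.500000
ω = Δθ/dt = 0.500000/2.0 = 0.2500
R = Δx/(sin θ' − sin θ) = -6.0000
v = R·ω = -6.0000·0.2500 = -1.5000

v = -1.5000, ω = 0.2500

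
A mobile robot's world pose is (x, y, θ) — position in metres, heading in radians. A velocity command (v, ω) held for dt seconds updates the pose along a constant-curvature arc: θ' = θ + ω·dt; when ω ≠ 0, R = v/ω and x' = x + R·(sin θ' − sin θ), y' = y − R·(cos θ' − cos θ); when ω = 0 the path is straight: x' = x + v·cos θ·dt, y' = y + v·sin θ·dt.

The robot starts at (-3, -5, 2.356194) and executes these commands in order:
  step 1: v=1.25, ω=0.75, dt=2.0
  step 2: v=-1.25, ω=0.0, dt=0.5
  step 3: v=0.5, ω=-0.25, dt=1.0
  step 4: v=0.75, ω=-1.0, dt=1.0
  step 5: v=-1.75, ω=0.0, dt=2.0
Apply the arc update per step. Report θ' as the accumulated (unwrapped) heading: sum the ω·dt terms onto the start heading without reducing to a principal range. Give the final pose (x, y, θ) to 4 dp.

step 1: θ'=3.8562 (R=1.6667) → pose (-5.2707, -4.9196, 3.8562)
step 2: θ'=3.8562 (straight) → pose (-4.7986, -4.5100, 3.8562)
step 3: θ'=3.6062 (R=-2.0000) → pose (-5.2131, -4.7873, 3.6062)
step 4: θ'=2.6062 (R=-0.7500) → pose (-5.9318, -4.7619, 2.6062)
step 5: θ'=2.6062 (straight) → pose (-2.9216, -6.5475, 2.6062)

(-2.9216, -6.5475, 2.6062)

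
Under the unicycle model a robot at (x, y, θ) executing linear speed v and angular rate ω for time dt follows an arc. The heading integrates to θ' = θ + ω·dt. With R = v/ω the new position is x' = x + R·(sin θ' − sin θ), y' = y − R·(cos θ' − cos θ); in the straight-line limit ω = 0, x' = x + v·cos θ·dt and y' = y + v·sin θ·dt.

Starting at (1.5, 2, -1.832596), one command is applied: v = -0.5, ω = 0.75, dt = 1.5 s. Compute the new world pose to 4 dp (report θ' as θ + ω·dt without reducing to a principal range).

θ' = -1.8326 + 0.75·1.5 = -0.7076
R = v/ω = -0.5/0.75 = -0.6667
x' = 1.5 + -0.6667·(sin -0.7076 − sin -1.8326) = 1.2894
y' = 2 − -0.6667·(cos -0.7076 − cos -1.8326) = 2.6792

(1.2894, 2.6792, -0.7076)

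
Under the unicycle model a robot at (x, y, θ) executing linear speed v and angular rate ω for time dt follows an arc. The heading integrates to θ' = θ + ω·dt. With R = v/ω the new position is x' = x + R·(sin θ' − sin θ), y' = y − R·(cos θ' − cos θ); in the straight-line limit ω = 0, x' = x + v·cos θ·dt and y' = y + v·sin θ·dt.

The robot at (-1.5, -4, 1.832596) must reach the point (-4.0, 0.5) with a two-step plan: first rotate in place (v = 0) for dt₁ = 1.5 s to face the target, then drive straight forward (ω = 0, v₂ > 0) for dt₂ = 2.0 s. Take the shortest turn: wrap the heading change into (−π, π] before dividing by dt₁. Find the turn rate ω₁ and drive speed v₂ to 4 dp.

heading to target = atan2(0.5−-4, -4−-1.5) = 2.0779
Δθ = wrap(2.0779 − 1.8326) = 0.2453; ω₁ = Δθ/dt₁ = 0.1635
distance = √((-4−-1.5)² + (0.5−-4)²) = 5.1478; v₂ = distance/dt₂ = 2.5739

ω₁ = 0.1635, v₂ = 2.5739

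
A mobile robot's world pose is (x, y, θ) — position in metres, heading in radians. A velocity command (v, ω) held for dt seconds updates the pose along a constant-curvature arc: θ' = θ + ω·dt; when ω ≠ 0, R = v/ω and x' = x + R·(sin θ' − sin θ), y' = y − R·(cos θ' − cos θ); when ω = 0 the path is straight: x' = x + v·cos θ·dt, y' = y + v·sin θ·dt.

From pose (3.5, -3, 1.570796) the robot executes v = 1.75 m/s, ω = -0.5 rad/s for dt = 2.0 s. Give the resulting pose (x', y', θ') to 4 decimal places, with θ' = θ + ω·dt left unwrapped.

(5.1089, -0.0549, 0.5708)

θ' = 1.5708 + -0.5·2.0 = 0.5708
R = v/ω = 1.75/-0.5 = -3.5000
x' = 3.5 + -3.5000·(sin 0.5708 − sin 1.5708) = 5.1089
y' = -3 − -3.5000·(cos 0.5708 − cos 1.5708) = -0.0549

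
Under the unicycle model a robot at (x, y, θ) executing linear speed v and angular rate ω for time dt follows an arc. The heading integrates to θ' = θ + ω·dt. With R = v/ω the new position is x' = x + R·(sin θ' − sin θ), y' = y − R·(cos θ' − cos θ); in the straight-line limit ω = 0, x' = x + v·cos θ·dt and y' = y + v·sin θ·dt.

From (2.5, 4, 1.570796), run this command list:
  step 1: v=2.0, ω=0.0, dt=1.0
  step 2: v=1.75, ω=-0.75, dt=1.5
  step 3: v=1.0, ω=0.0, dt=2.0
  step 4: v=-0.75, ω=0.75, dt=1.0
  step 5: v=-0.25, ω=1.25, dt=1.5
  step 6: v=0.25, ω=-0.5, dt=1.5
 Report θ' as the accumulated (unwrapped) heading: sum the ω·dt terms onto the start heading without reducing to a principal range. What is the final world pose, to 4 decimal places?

(4.9739, 8.3168, 2.3208)

step 1: θ'=1.5708 (straight) → pose (2.5000, 6.0000, 1.5708)
step 2: θ'=0.4458 (R=-2.3333) → pose (3.8273, 8.1053, 0.4458)
step 3: θ'=0.4458 (straight) → pose (5.6318, 8.9676, 0.4458)
step 4: θ'=1.1958 (R=-1.0000) → pose (5.1325, 8.4316, 1.1958)
step 5: θ'=3.0708 (R=-0.2000) → pose (5.3044, 8.1589, 3.0708)
step 6: θ'=2.3208 (R=-0.5000) → pose (4.9739, 8.3168, 2.3208)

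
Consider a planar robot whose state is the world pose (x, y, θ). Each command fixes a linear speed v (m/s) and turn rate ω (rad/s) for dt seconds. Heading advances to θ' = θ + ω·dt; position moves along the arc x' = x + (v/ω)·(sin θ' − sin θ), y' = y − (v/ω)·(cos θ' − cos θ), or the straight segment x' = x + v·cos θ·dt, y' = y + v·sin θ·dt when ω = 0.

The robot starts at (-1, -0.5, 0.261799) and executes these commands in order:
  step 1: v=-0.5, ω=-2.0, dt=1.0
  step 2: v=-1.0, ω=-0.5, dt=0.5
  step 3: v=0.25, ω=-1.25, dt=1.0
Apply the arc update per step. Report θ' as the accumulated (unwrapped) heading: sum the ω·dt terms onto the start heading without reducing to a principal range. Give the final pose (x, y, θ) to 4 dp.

step 1: θ'=-1.7382 (R=0.2500) → pose (-1.3112, -0.2169, -1.7382)
step 2: θ'=-1.9882 (R=2.0000) → pose (-1.1675, 0.2607, -1.9882)
step 3: θ'=-3.2382 (R=-0.2000) → pose (-1.3696, 0.1427, -3.2382)

(-1.3696, 0.1427, -3.2382)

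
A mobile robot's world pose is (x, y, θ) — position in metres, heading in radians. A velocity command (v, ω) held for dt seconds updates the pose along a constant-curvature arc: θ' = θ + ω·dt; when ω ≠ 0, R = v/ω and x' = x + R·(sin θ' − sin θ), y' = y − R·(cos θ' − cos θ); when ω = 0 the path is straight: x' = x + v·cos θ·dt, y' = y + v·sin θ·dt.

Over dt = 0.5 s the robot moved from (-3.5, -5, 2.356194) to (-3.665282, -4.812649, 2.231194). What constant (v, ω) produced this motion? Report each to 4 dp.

v = 0.5000, ω = -0.2500

Δθ = 2.231194 − 2.356194 = -0.125000
ω = Δθ/dt = -0.125000/0.5 = -0.2500
R = −Δy/(cos θ' − cos θ) = -2.0000
v = R·ω = -2.0000·-0.2500 = 0.5000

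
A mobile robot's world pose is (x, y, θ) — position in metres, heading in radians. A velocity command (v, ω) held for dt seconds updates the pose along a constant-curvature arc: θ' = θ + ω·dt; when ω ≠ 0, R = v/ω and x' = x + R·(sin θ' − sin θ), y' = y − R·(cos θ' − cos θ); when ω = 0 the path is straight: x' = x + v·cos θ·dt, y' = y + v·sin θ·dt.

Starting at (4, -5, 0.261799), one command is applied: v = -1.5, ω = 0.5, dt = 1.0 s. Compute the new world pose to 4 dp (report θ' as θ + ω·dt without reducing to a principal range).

(2.7058, -5.7270, 0.7618)

θ' = 0.2618 + 0.5·1.0 = 0.7618
R = v/ω = -1.5/0.5 = -3.0000
x' = 4 + -3.0000·(sin 0.7618 − sin 0.2618) = 2.7058
y' = -5 − -3.0000·(cos 0.7618 − cos 0.2618) = -5.7270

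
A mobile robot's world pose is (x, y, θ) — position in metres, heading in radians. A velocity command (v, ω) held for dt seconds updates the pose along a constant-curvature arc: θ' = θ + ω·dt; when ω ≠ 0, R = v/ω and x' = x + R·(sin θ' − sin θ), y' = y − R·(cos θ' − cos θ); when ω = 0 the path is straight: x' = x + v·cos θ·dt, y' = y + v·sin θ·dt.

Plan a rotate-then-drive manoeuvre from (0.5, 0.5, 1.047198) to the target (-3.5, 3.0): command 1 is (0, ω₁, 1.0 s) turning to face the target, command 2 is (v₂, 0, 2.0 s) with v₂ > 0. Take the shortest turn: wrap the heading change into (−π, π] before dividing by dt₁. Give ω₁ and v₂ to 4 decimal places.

ω₁ = 1.5358, v₂ = 2.3585

heading to target = atan2(3−0.5, -3.5−0.5) = 2.5830
Δθ = wrap(2.5830 − 1.0472) = 1.5358; ω₁ = Δθ/dt₁ = 1.5358
distance = √((-3.5−0.5)² + (3−0.5)²) = 4.7170; v₂ = distance/dt₂ = 2.3585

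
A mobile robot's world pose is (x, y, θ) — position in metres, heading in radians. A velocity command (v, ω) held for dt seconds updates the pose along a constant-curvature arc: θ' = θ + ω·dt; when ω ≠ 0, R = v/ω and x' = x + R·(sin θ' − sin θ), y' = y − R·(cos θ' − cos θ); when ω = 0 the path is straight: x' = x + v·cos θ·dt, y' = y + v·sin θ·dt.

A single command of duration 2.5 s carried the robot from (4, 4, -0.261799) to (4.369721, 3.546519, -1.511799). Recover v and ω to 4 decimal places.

v = 0.2500, ω = -0.5000

Δθ = -1.511799 − -0.261799 = -1.250000
ω = Δθ/dt = -1.250000/2.5 = -0.5000
R = −Δy/(cos θ' − cos θ) = -0.5000
v = R·ω = -0.5000·-0.5000 = 0.2500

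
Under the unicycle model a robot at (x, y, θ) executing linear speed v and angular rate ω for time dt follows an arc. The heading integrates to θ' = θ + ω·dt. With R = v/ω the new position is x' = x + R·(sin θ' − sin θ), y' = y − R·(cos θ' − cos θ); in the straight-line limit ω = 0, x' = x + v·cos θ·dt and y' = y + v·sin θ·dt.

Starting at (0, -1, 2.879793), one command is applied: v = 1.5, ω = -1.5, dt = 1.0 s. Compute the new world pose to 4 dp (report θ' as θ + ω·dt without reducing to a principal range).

θ' = 2.8798 + -1.5·1.0 = 1.3798
R = v/ω = 1.5/-1.5 = -1.0000
x' = 0 + -1.0000·(sin 1.3798 − sin 2.8798) = -0.7230
y' = -1 − -1.0000·(cos 1.3798 − cos 2.8798) = 0.1558

(-0.7230, 0.1558, 1.3798)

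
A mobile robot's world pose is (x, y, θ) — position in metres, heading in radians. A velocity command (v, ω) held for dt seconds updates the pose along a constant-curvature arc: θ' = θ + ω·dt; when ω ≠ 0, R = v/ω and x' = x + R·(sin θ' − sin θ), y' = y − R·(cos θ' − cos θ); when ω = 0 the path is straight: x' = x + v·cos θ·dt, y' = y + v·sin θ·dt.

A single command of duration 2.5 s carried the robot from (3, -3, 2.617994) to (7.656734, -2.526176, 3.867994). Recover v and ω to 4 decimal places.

v = -2.0000, ω = 0.5000

Δθ = 3.867994 − 2.617994 = 1.250000
ω = Δθ/dt = 1.250000/2.5 = 0.5000
R = Δx/(sin θ' − sin θ) = -4.0000
v = R·ω = -4.0000·0.5000 = -2.0000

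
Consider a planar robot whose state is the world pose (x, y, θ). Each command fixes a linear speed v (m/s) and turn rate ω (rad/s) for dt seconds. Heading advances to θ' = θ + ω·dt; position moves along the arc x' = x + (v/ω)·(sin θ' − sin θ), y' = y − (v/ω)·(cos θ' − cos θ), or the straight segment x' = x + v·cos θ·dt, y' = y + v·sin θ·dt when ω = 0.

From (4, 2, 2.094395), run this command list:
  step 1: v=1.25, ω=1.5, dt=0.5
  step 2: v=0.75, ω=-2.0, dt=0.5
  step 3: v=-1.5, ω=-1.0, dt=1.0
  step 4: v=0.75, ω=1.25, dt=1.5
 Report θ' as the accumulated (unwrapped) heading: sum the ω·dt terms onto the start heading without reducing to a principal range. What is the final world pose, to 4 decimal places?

(2.7456, 2.1816, 2.7194)

step 1: θ'=2.8444 (R=0.8333) → pose (3.5223, 2.3801, 2.8444)
step 2: θ'=1.8444 (R=-0.3750) → pose (3.2711, 2.6374, 1.8444)
step 3: θ'=0.8444 (R=1.5000) → pose (2.9483, 1.2358, 0.8444)
step 4: θ'=2.7194 (R=0.6000) → pose (2.7456, 2.1816, 2.7194)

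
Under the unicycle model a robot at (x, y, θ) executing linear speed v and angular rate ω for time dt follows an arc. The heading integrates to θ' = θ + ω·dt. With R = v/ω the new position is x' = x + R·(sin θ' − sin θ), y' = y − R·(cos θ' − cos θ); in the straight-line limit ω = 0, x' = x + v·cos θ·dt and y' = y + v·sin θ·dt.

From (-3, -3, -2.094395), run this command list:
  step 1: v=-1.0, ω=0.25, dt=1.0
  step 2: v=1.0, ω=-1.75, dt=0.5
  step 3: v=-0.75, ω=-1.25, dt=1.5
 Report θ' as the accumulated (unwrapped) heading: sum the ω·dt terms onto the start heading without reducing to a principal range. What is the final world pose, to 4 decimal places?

(-2.0872, -2.9243, -4.5944)

step 1: θ'=-1.8444 (R=-4.0000) → pose (-2.6129, -2.0808, -1.8444)
step 2: θ'=-2.7194 (R=-0.5714) → pose (-2.9289, -2.4476, -2.7194)
step 3: θ'=-4.5944 (R=0.6000) → pose (-2.0872, -2.9243, -4.5944)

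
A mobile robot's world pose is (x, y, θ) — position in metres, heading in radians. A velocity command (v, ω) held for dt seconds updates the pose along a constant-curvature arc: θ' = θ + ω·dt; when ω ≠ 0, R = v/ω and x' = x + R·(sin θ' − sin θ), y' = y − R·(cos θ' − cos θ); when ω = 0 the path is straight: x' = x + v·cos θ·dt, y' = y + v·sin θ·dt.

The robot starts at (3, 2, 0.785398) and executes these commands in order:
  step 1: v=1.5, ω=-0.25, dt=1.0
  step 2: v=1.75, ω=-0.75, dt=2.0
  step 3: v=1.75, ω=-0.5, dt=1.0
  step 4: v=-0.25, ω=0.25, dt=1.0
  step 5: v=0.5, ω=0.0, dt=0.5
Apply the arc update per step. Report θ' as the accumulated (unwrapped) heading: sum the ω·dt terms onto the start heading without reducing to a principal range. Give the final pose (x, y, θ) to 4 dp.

step 1: θ'=0.5354 (R=-6.0000) → pose (4.1815, 2.9178, 0.5354)
step 2: θ'=-0.9646 (R=-2.3333) → pose (7.2896, 2.2403, -0.9646)
step 3: θ'=-1.4646 (R=-3.5000) → pose (7.8935, 0.6172, -1.4646)
step 4: θ'=-1.2146 (R=-1.0000) → pose (7.8363, 0.8599, -1.2146)
step 5: θ'=-1.2146 (straight) → pose (7.9235, 0.6256, -1.2146)

(7.9235, 0.6256, -1.2146)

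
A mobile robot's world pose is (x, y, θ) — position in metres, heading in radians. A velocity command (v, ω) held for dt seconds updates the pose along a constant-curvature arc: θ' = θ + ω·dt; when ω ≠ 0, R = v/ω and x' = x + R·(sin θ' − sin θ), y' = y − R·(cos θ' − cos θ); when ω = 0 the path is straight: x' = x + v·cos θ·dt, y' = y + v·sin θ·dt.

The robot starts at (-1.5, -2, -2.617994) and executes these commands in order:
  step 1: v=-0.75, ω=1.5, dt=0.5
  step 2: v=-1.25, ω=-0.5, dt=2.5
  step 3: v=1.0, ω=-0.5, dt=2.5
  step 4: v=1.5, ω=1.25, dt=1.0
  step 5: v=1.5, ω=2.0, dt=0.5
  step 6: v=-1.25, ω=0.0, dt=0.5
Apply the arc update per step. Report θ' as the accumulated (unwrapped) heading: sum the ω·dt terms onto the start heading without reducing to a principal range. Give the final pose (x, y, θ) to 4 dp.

step 1: θ'=-1.8680 (R=-0.5000) → pose (-1.2719, -1.7134, -1.8680)
step 2: θ'=-3.1180 (R=2.5000) → pose (1.0595, 0.0538, -3.1180)
step 3: θ'=-4.3680 (R=-2.0000) → pose (-0.8703, 1.3780, -4.3680)
step 4: θ'=-3.1180 (R=1.2000) → pose (-2.0281, 2.1725, -3.1180)
step 5: θ'=-2.1180 (R=0.7500) → pose (-2.6509, 1.8129, -2.1180)
step 6: θ'=-2.1180 (straight) → pose (-2.3257, 2.3467, -2.1180)

(-2.3257, 2.3467, -2.1180)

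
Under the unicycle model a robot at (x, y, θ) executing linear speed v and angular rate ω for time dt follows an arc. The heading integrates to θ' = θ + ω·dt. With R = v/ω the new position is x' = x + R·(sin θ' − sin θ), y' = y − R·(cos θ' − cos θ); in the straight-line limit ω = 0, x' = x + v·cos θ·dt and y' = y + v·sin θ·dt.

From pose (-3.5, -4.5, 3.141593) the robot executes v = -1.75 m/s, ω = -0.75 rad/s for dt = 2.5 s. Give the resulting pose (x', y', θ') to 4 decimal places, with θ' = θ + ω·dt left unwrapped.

θ' = 3.1416 + -0.75·2.5 = 1.2666
R = v/ω = -1.75/-0.75 = 2.3333
x' = -3.5 + 2.3333·(sin 1.2666 − sin 3.1416) = -1.2738
y' = -4.5 − 2.3333·(cos 1.2666 − cos 3.1416) = -7.5322

(-1.2738, -7.5322, 1.2666)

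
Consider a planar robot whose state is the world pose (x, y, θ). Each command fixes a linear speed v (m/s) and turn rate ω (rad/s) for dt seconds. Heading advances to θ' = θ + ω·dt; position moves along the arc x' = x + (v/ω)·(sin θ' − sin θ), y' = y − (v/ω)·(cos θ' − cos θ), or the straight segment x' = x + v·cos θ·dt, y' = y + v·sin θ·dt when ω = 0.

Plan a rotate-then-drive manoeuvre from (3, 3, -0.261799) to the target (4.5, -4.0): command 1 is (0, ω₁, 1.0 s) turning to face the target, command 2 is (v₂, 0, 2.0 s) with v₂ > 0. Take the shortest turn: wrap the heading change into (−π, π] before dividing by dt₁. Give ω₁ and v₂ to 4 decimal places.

ω₁ = -1.0979, v₂ = 3.5795

heading to target = atan2(-4−3, 4.5−3) = -1.3597
Δθ = wrap(-1.3597 − -0.2618) = -1.0979; ω₁ = Δθ/dt₁ = -1.0979
distance = √((4.5−3)² + (-4−3)²) = 7.1589; v₂ = distance/dt₂ = 3.5795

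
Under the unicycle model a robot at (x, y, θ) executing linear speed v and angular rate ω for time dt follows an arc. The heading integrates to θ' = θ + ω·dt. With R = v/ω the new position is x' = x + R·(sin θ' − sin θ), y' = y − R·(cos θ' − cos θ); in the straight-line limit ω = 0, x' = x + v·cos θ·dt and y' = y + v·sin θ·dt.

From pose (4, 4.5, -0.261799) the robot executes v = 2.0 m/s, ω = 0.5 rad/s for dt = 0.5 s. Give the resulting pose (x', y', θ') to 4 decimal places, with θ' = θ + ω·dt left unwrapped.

(4.9881, 4.3640, -0.0118)

θ' = -0.2618 + 0.5·0.5 = -0.0118
R = v/ω = 2.0/0.5 = 4.0000
x' = 4 + 4.0000·(sin -0.0118 − sin -0.2618) = 4.9881
y' = 4.5 − 4.0000·(cos -0.0118 − cos -0.2618) = 4.3640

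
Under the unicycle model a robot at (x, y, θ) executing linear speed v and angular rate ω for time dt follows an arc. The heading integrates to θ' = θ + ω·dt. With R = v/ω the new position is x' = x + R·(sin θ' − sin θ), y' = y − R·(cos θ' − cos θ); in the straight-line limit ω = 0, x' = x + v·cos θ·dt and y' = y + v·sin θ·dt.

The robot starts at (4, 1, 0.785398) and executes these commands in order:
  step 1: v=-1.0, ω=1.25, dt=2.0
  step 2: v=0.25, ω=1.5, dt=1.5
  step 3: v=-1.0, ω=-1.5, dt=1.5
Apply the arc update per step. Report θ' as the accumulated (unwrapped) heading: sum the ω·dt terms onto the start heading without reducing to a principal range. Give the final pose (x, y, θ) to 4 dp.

(4.9487, 0.5040, 3.2854)

step 1: θ'=3.2854 (R=-0.8000) → pose (4.6803, -0.3574, 3.2854)
step 2: θ'=5.5354 (R=0.1667) → pose (4.5909, -0.6446, 5.5354)
step 3: θ'=3.2854 (R=0.6667) → pose (4.9487, 0.5040, 3.2854)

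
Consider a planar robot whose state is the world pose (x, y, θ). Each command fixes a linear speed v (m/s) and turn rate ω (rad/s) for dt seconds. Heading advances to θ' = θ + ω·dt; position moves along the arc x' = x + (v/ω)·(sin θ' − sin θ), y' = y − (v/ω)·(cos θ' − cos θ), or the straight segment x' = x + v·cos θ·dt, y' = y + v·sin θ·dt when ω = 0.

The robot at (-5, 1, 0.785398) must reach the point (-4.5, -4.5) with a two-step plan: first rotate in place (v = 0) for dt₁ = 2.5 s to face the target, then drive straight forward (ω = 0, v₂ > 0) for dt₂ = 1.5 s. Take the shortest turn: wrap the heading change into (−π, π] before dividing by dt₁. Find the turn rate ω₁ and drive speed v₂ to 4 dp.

heading to target = atan2(-4.5−1, -4.5−-5) = -1.4801
Δθ = wrap(-1.4801 − 0.7854) = -2.2655; ω₁ = Δθ/dt₁ = -0.9062
distance = √((-4.5−-5)² + (-4.5−1)²) = 5.5227; v₂ = distance/dt₂ = 3.6818

ω₁ = -0.9062, v₂ = 3.6818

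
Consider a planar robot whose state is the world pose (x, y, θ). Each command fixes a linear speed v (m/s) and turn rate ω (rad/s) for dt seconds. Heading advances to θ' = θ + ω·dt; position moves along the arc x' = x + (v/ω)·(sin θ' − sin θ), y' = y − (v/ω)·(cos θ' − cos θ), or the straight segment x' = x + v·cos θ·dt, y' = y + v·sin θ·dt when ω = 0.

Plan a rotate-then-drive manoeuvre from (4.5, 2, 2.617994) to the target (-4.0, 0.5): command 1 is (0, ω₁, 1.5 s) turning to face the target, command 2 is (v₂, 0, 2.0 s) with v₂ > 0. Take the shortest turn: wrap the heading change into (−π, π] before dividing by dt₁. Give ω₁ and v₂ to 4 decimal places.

heading to target = atan2(0.5−2, -4−4.5) = -2.9669
Δθ = wrap(-2.9669 − 2.6180) = 0.6983; ω₁ = Δθ/dt₁ = 0.4655
distance = √((-4−4.5)² + (0.5−2)²) = 8.6313; v₂ = distance/dt₂ = 4.3157

ω₁ = 0.4655, v₂ = 4.3157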